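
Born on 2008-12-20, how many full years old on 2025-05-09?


Birth: 2008-12-20
Reference: 2025-05-09
Year difference: 2025 - 2008 = 17
Birthday not yet reached in 2025, subtract 1

16 years old


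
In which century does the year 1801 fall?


Century = (year - 1) // 100 + 1
= (1801 - 1) // 100 + 1
= 1800 // 100 + 1
= 18 + 1

19th century


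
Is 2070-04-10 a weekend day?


Anchor: Jan 1, 2070. With p = 2070 - 1 = 2069: (p + p//4 - p//100 + p//400) mod 7 = (2069 + 517 - 20 + 5) mod 7 = 2571 mod 7 = 2 -> Wednesday (Mon=0 ... Sun=6)
Day of year: 100; offset = 99
Weekday index = (2 + 99) mod 7 = 3 -> Thursday
Weekend days: Saturday, Sunday

No


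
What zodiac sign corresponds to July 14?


Date: July 14
Conventional tropical zodiac dates: Cancer from June 21 onward; Leo starts July 23
July 14 falls within the Cancer range

Cancer


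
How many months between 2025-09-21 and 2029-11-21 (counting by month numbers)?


From September 2025 to November 2029
4 years * 12 = 48 months, plus 2 months = 50

50 months


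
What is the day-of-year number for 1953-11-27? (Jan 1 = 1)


Date: November 27, 1953
Days in months 1 through 10: 304
Plus 27 days in November

Day of year: 331


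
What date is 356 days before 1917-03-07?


Start: 1917-03-07, subtract 356 days
Back 7 days from March 7 reaches February 28, 1917 -> 349 left
February 1917 has 28 days -> back to January 31, 1917 -> 321 left
January 1917 has 31 days -> back to December 31, 1916 -> 290 left
December 1916 has 31 days -> back to November 30, 1916 -> 259 left
November 1916 has 30 days -> back to October 31, 1916 -> 229 left
October 1916 has 31 days -> back to September 30, 1916 -> 198 left
September 1916 has 30 days -> back to August 31, 1916 -> 168 left
August 1916 has 31 days -> back to July 31, 1916 -> 137 left
July 1916 has 31 days -> back to June 30, 1916 -> 106 left
June 1916 has 30 days -> back to May 31, 1916 -> 76 left
May 1916 has 31 days -> back to April 30, 1916 -> 45 left
April 1916 has 30 days -> back to March 31, 1916 -> 15 left
March 1916: 31 - 15 = 16 -> lands on March 16

Result: 1916-03-16


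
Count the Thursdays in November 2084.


November 2084 has 30 days
Anchor: Jan 1, 2084. With p = 2084 - 1 = 2083: (p + p//4 - p//100 + p//400) mod 7 = (2083 + 520 - 20 + 5) mod 7 = 2588 mod 7 = 5 -> Saturday (Mon=0 ... Sun=6)
Days before November (Jan-Oct): 305; November 1 index = (5 + 305) mod 7 = 2 -> Wednesday
First Thursday is November 2
Thursdays: 2, 9, 16, 23, 30

5 Thursdays


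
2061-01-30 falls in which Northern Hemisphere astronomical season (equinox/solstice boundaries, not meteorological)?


Date: January 30
Astronomical Winter (approx.; exact equinox/solstice day varies by year): December 21 to March 19
January 30 falls within the Winter window

Winter


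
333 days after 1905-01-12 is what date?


Start: 1905-01-12, add 333 days
January 1905 has 31 days: 31 - 12 = 19 days to January 31 -> 314 left
February 1905 has 28 days -> 286 left
March 1905 has 31 days -> 255 left
April 1905 has 30 days -> 225 left
May 1905 has 31 days -> 194 left
June 1905 has 30 days -> 164 left
July 1905 has 31 days -> 133 left
August 1905 has 31 days -> 102 left
September 1905 has 30 days -> 72 left
October 1905 has 31 days -> 41 left
November 1905 has 30 days -> 11 left
December 1905: 11 <= 31 -> lands on December 11

Result: 1905-12-11


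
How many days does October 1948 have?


October 1948

31 days


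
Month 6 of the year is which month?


Month 6 of 12

June


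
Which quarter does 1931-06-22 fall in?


Month: June (month 6)
Q1: Jan-Mar, Q2: Apr-Jun, Q3: Jul-Sep, Q4: Oct-Dec

Q2


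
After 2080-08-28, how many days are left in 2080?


Day of year: 241 of 366
Remaining = 366 - 241

125 days


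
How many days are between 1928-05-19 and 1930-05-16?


From 1928-05-19 to 1930-05-16
1928-05-19: days before May = 31 + 29 + 31 + 30 = 121 (1928 is a leap year); day of year = 121 + 19 = 140
1930-05-16: days before May = 31 + 28 + 31 + 30 = 120 (1930 is not a leap year); day of year = 120 + 16 = 136
Rest of 1928: 366 - 140 = 226
Full years 1929 (365): 365
Total = 226 + 365 + 136 = 727

727 days


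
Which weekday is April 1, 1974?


Target: April 1, 1974
Anchor: Jan 1, 1974. With p = 1974 - 1 = 1973: (p + p//4 - p//100 + p//400) mod 7 = (1973 + 493 - 19 + 4) mod 7 = 2451 mod 7 = 1 -> Tuesday (Mon=0 ... Sun=6)
Days before April (Jan-Mar): 90 days
Weekday index = (1 + 90) mod 7 = 0

Monday


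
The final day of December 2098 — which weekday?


December 2098 has 31 days
Anchor: Jan 1, 2098. With p = 2098 - 1 = 2097: (p + p//4 - p//100 + p//400) mod 7 = (2097 + 524 - 20 + 5) mod 7 = 2606 mod 7 = 2 -> Wednesday (Mon=0 ... Sun=6)
Days before December (Jan-Nov): 334; December 1 index = (2 + 334) mod 7 = 0 -> Monday
Last day offset: 31 - 1 = 30 days
Weekday index = (0 + 30) mod 7 = 2

Wednesday, December 31


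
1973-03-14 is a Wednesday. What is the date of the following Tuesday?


Current: Wednesday
Target: Tuesday
Days ahead: 6

Next Tuesday: 1973-03-20


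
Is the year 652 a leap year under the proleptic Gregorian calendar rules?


Gregorian leap year rule: divisible by 4, but not by 100, unless also by 400.
652 is divisible by 4 but not 100 -> leap year

Yes


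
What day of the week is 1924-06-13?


Date: June 13, 1924
Anchor: Jan 1, 1924. With p = 1924 - 1 = 1923: (p + p//4 - p//100 + p//400) mod 7 = (1923 + 480 - 19 + 4) mod 7 = 2388 mod 7 = 1 -> Tuesday (Mon=0 ... Sun=6)
Days before June (Jan-May): 152; offset = 152 + 13 - 1 = 164
Weekday index = (1 + 164) mod 7 = 4

Day of the week: Friday


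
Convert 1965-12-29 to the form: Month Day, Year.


ISO 1965-12-29 parses as year=1965, month=12, day=29
Month 12 -> December

December 29, 1965


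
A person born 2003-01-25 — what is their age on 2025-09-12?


Birth: 2003-01-25
Reference: 2025-09-12
Year difference: 2025 - 2003 = 22

22 years old


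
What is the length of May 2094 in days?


May 2094

31 days


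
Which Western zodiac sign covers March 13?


Date: March 13
Conventional tropical zodiac dates: Pisces from February 19 onward; Aries starts March 21
March 13 falls within the Pisces range

Pisces


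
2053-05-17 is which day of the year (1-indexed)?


Date: May 17, 2053
Days in months 1 through 4: 120
Plus 17 days in May

Day of year: 137


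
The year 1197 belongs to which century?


Century = (year - 1) // 100 + 1
= (1197 - 1) // 100 + 1
= 1196 // 100 + 1
= 11 + 1

12th century


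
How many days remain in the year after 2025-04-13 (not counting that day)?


Day of year: 103 of 365
Remaining = 365 - 103

262 days


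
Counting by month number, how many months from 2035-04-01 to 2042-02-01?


From April 2035 to February 2042
7 years * 12 = 84 months, minus 2 months = 82

82 months


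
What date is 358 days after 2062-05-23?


Start: 2062-05-23, add 358 days
May 2062 has 31 days: 31 - 23 = 8 days to May 31 -> 350 left
June 2062 has 30 days -> 320 left
July 2062 has 31 days -> 289 left
August 2062 has 31 days -> 258 left
September 2062 has 30 days -> 228 left
October 2062 has 31 days -> 197 left
November 2062 has 30 days -> 167 left
December 2062 has 31 days -> 136 left
January 2063 has 31 days -> 105 left
February 2063 has 28 days -> 77 left
March 2063 has 31 days -> 46 left
April 2063 has 30 days -> 16 left
May 2063: 16 <= 31 -> lands on May 16

Result: 2063-05-16


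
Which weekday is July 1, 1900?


Target: July 1, 1900
Anchor: Jan 1, 1900. With p = 1900 - 1 = 1899: (p + p//4 - p//100 + p//400) mod 7 = (1899 + 474 - 18 + 4) mod 7 = 2359 mod 7 = 0 -> Monday (Mon=0 ... Sun=6)
Days before July (Jan-Jun): 181 days
Weekday index = (0 + 181) mod 7 = 6

Sunday


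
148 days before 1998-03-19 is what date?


Start: 1998-03-19, subtract 148 days
Back 19 days from March 19 reaches February 28, 1998 -> 129 left
February 1998 has 28 days -> back to January 31, 1998 -> 101 left
January 1998 has 31 days -> back to December 31, 1997 -> 70 left
December 1997 has 31 days -> back to November 30, 1997 -> 39 left
November 1997 has 30 days -> back to October 31, 1997 -> 9 left
October 1997: 31 - 9 = 22 -> lands on October 22

Result: 1997-10-22


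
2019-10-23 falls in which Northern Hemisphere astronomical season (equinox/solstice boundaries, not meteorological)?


Date: October 23
Astronomical Autumn (approx.; exact equinox/solstice day varies by year): September 22 to December 20
October 23 falls within the Autumn window

Autumn


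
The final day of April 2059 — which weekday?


April 2059 has 30 days
Anchor: Jan 1, 2059. With p = 2059 - 1 = 2058: (p + p//4 - p//100 + p//400) mod 7 = (2058 + 514 - 20 + 5) mod 7 = 2557 mod 7 = 2 -> Wednesday (Mon=0 ... Sun=6)
Days before April (Jan-Mar): 90; April 1 index = (2 + 90) mod 7 = 1 -> Tuesday
Last day offset: 30 - 1 = 29 days
Weekday index = (1 + 29) mod 7 = 2

Wednesday, April 30


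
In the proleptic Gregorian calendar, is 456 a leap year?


Gregorian leap year rule: divisible by 4, but not by 100, unless also by 400.
456 is divisible by 4 but not 100 -> leap year

Yes


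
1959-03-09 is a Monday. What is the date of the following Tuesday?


Current: Monday
Target: Tuesday
Days ahead: 1

Next Tuesday: 1959-03-10


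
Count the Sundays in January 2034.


January 2034 has 31 days
Anchor: Jan 1, 2034. With p = 2034 - 1 = 2033: (p + p//4 - p//100 + p//400) mod 7 = (2033 + 508 - 20 + 5) mod 7 = 2526 mod 7 = 6 -> Sunday (Mon=0 ... Sun=6)
January 1 is the anchor itself -> Sunday
First Sunday is January 1
Sundays: 1, 8, 15, 22, 29

5 Sundays


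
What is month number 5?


Month 5 of 12

May


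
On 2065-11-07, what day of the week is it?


Date: November 7, 2065
Anchor: Jan 1, 2065. With p = 2065 - 1 = 2064: (p + p//4 - p//100 + p//400) mod 7 = (2064 + 516 - 20 + 5) mod 7 = 2565 mod 7 = 3 -> Thursday (Mon=0 ... Sun=6)
Days before November (Jan-Oct): 304; offset = 304 + 7 - 1 = 310
Weekday index = (3 + 310) mod 7 = 5

Day of the week: Saturday


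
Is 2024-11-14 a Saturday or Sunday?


Anchor: Jan 1, 2024. With p = 2024 - 1 = 2023: (p + p//4 - p//100 + p//400) mod 7 = (2023 + 505 - 20 + 5) mod 7 = 2513 mod 7 = 0 -> Monday (Mon=0 ... Sun=6)
Day of year: 319; offset = 318
Weekday index = (0 + 318) mod 7 = 3 -> Thursday
Weekend days: Saturday, Sunday

No


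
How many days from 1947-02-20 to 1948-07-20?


From 1947-02-20 to 1948-07-20
1947-02-20: days before February = 31; day of year = 31 + 20 = 51
1948-07-20: days before July = 31 + 29 + 31 + 30 + 31 + 30 = 182 (1948 is a leap year); day of year = 182 + 20 = 202
Rest of 1947: 365 - 51 = 314
Total = 314 + 202 = 516

516 days


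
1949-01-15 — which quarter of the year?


Month: January (month 1)
Q1: Jan-Mar, Q2: Apr-Jun, Q3: Jul-Sep, Q4: Oct-Dec

Q1


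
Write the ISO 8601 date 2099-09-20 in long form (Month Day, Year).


ISO 2099-09-20 parses as year=2099, month=09, day=20
Month 9 -> September

September 20, 2099


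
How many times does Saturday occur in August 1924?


August 1924 has 31 days
Anchor: Jan 1, 1924. With p = 1924 - 1 = 1923: (p + p//4 - p//100 + p//400) mod 7 = (1923 + 480 - 19 + 4) mod 7 = 2388 mod 7 = 1 -> Tuesday (Mon=0 ... Sun=6)
Days before August (Jan-Jul): 213; August 1 index = (1 + 213) mod 7 = 4 -> Friday
First Saturday is August 2
Saturdays: 2, 9, 16, 23, 30

5 Saturdays


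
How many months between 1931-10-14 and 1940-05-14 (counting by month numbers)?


From October 1931 to May 1940
9 years * 12 = 108 months, minus 5 months = 103

103 months


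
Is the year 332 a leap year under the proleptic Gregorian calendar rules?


Gregorian leap year rule: divisible by 4, but not by 100, unless also by 400.
332 is divisible by 4 but not 100 -> leap year

Yes


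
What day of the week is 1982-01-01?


Date: January 1, 1982
Anchor: Jan 1, 1982. With p = 1982 - 1 = 1981: (p + p//4 - p//100 + p//400) mod 7 = (1981 + 495 - 19 + 4) mod 7 = 2461 mod 7 = 4 -> Friday (Mon=0 ... Sun=6)
Days into year = 1 - 1 = 0
Weekday index = (4 + 0) mod 7 = 4

Day of the week: Friday


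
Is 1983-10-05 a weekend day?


Anchor: Jan 1, 1983. With p = 1983 - 1 = 1982: (p + p//4 - p//100 + p//400) mod 7 = (1982 + 495 - 19 + 4) mod 7 = 2462 mod 7 = 5 -> Saturday (Mon=0 ... Sun=6)
Day of year: 278; offset = 277
Weekday index = (5 + 277) mod 7 = 2 -> Wednesday
Weekend days: Saturday, Sunday

No


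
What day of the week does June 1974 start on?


Target: June 1, 1974
Anchor: Jan 1, 1974. With p = 1974 - 1 = 1973: (p + p//4 - p//100 + p//400) mod 7 = (1973 + 493 - 19 + 4) mod 7 = 2451 mod 7 = 1 -> Tuesday (Mon=0 ... Sun=6)
Days before June (Jan-May): 151 days
Weekday index = (1 + 151) mod 7 = 5

Saturday


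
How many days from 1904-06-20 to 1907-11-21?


From 1904-06-20 to 1907-11-21
1904-06-20: days before June = 31 + 29 + 31 + 30 + 31 = 152 (1904 is a leap year); day of year = 152 + 20 = 172
1907-11-21: days before November = 31 + 28 + 31 + 30 + 31 + 30 + 31 + 31 + 30 + 31 = 304 (1907 is not a leap year); day of year = 304 + 21 = 325
Rest of 1904: 366 - 172 = 194
Full years 1905 (365), 1906 (365): 730
Total = 194 + 730 + 325 = 1249

1249 days


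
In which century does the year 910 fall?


Century = (year - 1) // 100 + 1
= (910 - 1) // 100 + 1
= 909 // 100 + 1
= 9 + 1

10th century


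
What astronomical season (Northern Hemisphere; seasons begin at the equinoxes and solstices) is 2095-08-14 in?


Date: August 14
Astronomical Summer (approx.; exact equinox/solstice day varies by year): June 21 to September 21
August 14 falls within the Summer window

Summer


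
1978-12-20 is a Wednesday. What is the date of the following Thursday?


Current: Wednesday
Target: Thursday
Days ahead: 1

Next Thursday: 1978-12-21


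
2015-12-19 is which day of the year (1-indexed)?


Date: December 19, 2015
Days in months 1 through 11: 334
Plus 19 days in December

Day of year: 353


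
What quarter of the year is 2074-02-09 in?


Month: February (month 2)
Q1: Jan-Mar, Q2: Apr-Jun, Q3: Jul-Sep, Q4: Oct-Dec

Q1


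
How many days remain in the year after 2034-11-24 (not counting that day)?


Day of year: 328 of 365
Remaining = 365 - 328

37 days


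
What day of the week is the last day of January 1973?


January 1973 has 31 days
Anchor: Jan 1, 1973. With p = 1973 - 1 = 1972: (p + p//4 - p//100 + p//400) mod 7 = (1972 + 493 - 19 + 4) mod 7 = 2450 mod 7 = 0 -> Monday (Mon=0 ... Sun=6)
January 1 is the anchor itself -> Monday
Last day offset: 31 - 1 = 30 days
Weekday index = (0 + 30) mod 7 = 2

Wednesday, January 31


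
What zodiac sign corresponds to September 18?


Date: September 18
Conventional tropical zodiac dates: Virgo from August 23 onward; Libra starts September 23
September 18 falls within the Virgo range

Virgo


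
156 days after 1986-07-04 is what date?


Start: 1986-07-04, add 156 days
July 1986 has 31 days: 31 - 4 = 27 days to July 31 -> 129 left
August 1986 has 31 days -> 98 left
September 1986 has 30 days -> 68 left
October 1986 has 31 days -> 37 left
November 1986 has 30 days -> 7 left
December 1986: 7 <= 31 -> lands on December 7

Result: 1986-12-07


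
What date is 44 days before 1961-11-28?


Start: 1961-11-28, subtract 44 days
Back 28 days from November 28 reaches October 31, 1961 -> 16 left
October 1961: 31 - 16 = 15 -> lands on October 15

Result: 1961-10-15


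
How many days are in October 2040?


October 2040

31 days


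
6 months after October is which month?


October is month 10
10 + 6 = 16; wrap: 16 - 12 = 4

April


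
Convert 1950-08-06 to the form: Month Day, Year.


ISO 1950-08-06 parses as year=1950, month=08, day=06
Month 8 -> August

August 6, 1950


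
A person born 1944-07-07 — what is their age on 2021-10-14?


Birth: 1944-07-07
Reference: 2021-10-14
Year difference: 2021 - 1944 = 77

77 years old


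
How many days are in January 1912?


January 1912

31 days


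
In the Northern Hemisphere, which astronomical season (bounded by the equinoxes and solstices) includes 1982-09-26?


Date: September 26
Astronomical Autumn (approx.; exact equinox/solstice day varies by year): September 22 to December 20
September 26 falls within the Autumn window

Autumn


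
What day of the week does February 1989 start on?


Target: February 1, 1989
Anchor: Jan 1, 1989. With p = 1989 - 1 = 1988: (p + p//4 - p//100 + p//400) mod 7 = (1988 + 497 - 19 + 4) mod 7 = 2470 mod 7 = 6 -> Sunday (Mon=0 ... Sun=6)
Days before February (Jan): 31 days
Weekday index = (6 + 31) mod 7 = 2

Wednesday


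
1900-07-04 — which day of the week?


Date: July 4, 1900
Anchor: Jan 1, 1900. With p = 1900 - 1 = 1899: (p + p//4 - p//100 + p//400) mod 7 = (1899 + 474 - 18 + 4) mod 7 = 2359 mod 7 = 0 -> Monday (Mon=0 ... Sun=6)
Days before July (Jan-Jun): 181; offset = 181 + 4 - 1 = 184
Weekday index = (0 + 184) mod 7 = 2

Day of the week: Wednesday


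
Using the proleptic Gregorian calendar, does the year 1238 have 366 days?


Gregorian leap year rule: divisible by 4, but not by 100, unless also by 400.
1238 is not divisible by 4 -> not a leap year

No


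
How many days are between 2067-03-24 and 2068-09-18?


From 2067-03-24 to 2068-09-18
2067-03-24: days before March = 31 + 28 = 59 (2067 is not a leap year); day of year = 59 + 24 = 83
2068-09-18: days before September = 31 + 29 + 31 + 30 + 31 + 30 + 31 + 31 = 244 (2068 is a leap year); day of year = 244 + 18 = 262
Rest of 2067: 365 - 83 = 282
Total = 282 + 262 = 544

544 days


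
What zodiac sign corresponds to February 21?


Date: February 21
Conventional tropical zodiac dates: Pisces from February 19 onward; Aries starts March 21
February 21 falls within the Pisces range

Pisces


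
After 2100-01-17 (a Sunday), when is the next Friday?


Current: Sunday
Target: Friday
Days ahead: 5

Next Friday: 2100-01-22


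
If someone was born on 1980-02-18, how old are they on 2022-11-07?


Birth: 1980-02-18
Reference: 2022-11-07
Year difference: 2022 - 1980 = 42

42 years old


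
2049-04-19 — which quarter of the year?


Month: April (month 4)
Q1: Jan-Mar, Q2: Apr-Jun, Q3: Jul-Sep, Q4: Oct-Dec

Q2


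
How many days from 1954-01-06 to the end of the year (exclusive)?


Day of year: 6 of 365
Remaining = 365 - 6

359 days


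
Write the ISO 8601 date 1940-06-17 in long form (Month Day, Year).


ISO 1940-06-17 parses as year=1940, month=06, day=17
Month 6 -> June

June 17, 1940


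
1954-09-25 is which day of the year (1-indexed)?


Date: September 25, 1954
Days in months 1 through 8: 243
Plus 25 days in September

Day of year: 268


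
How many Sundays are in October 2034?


October 2034 has 31 days
Anchor: Jan 1, 2034. With p = 2034 - 1 = 2033: (p + p//4 - p//100 + p//400) mod 7 = (2033 + 508 - 20 + 5) mod 7 = 2526 mod 7 = 6 -> Sunday (Mon=0 ... Sun=6)
Days before October (Jan-Sep): 273; October 1 index = (6 + 273) mod 7 = 6 -> Sunday
First Sunday is October 1
Sundays: 1, 8, 15, 22, 29

5 Sundays


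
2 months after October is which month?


October is month 10
10 + 2 = 12

December


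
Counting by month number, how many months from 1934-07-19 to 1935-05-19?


From July 1934 to May 1935
1 year * 12 = 12 months, minus 2 months = 10

10 months


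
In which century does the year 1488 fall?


Century = (year - 1) // 100 + 1
= (1488 - 1) // 100 + 1
= 1487 // 100 + 1
= 14 + 1

15th century


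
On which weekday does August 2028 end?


August 2028 has 31 days
Anchor: Jan 1, 2028. With p = 2028 - 1 = 2027: (p + p//4 - p//100 + p//400) mod 7 = (2027 + 506 - 20 + 5) mod 7 = 2518 mod 7 = 5 -> Saturday (Mon=0 ... Sun=6)
Days before August (Jan-Jul): 213; August 1 index = (5 + 213) mod 7 = 1 -> Tuesday
Last day offset: 31 - 1 = 30 days
Weekday index = (1 + 30) mod 7 = 3

Thursday, August 31


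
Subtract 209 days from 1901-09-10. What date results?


Start: 1901-09-10, subtract 209 days
Back 10 days from September 10 reaches August 31, 1901 -> 199 left
August 1901 has 31 days -> back to July 31, 1901 -> 168 left
July 1901 has 31 days -> back to June 30, 1901 -> 137 left
June 1901 has 30 days -> back to May 31, 1901 -> 107 left
May 1901 has 31 days -> back to April 30, 1901 -> 76 left
April 1901 has 30 days -> back to March 31, 1901 -> 46 left
March 1901 has 31 days -> back to February 28, 1901 -> 15 left
February 1901: 28 - 15 = 13 -> lands on February 13

Result: 1901-02-13


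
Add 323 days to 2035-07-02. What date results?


Start: 2035-07-02, add 323 days
July 2035 has 31 days: 31 - 2 = 29 days to July 31 -> 294 left
August 2035 has 31 days -> 263 left
September 2035 has 30 days -> 233 left
October 2035 has 31 days -> 202 left
November 2035 has 30 days -> 172 left
December 2035 has 31 days -> 141 left
January 2036 has 31 days -> 110 left
February 2036 has 29 days -> 81 left
March 2036 has 31 days -> 50 left
April 2036 has 30 days -> 20 left
May 2036: 20 <= 31 -> lands on May 20

Result: 2036-05-20


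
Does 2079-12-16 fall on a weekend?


Anchor: Jan 1, 2079. With p = 2079 - 1 = 2078: (p + p//4 - p//100 + p//400) mod 7 = (2078 + 519 - 20 + 5) mod 7 = 2582 mod 7 = 6 -> Sunday (Mon=0 ... Sun=6)
Day of year: 350; offset = 349
Weekday index = (6 + 349) mod 7 = 5 -> Saturday
Weekend days: Saturday, Sunday

Yes


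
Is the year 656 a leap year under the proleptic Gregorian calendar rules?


Gregorian leap year rule: divisible by 4, but not by 100, unless also by 400.
656 is divisible by 4 but not 100 -> leap year

Yes


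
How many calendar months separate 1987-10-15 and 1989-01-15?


From October 1987 to January 1989
2 years * 12 = 24 months, minus 9 months = 15

15 months


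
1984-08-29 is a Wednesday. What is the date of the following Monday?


Current: Wednesday
Target: Monday
Days ahead: 5

Next Monday: 1984-09-03


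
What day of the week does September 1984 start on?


Target: September 1, 1984
Anchor: Jan 1, 1984. With p = 1984 - 1 = 1983: (p + p//4 - p//100 + p//400) mod 7 = (1983 + 495 - 19 + 4) mod 7 = 2463 mod 7 = 6 -> Sunday (Mon=0 ... Sun=6)
Days before September (Jan-Aug): 244 days
Weekday index = (6 + 244) mod 7 = 5

Saturday


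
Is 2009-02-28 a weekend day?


Anchor: Jan 1, 2009. With p = 2009 - 1 = 2008: (p + p//4 - p//100 + p//400) mod 7 = (2008 + 502 - 20 + 5) mod 7 = 2495 mod 7 = 3 -> Thursday (Mon=0 ... Sun=6)
Day of year: 59; offset = 58
Weekday index = (3 + 58) mod 7 = 5 -> Saturday
Weekend days: Saturday, Sunday

Yes


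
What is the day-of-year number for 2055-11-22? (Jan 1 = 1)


Date: November 22, 2055
Days in months 1 through 10: 304
Plus 22 days in November

Day of year: 326


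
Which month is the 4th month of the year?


Month 4 of 12

April


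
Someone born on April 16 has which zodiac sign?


Date: April 16
Conventional tropical zodiac dates: Aries from March 21 onward; Taurus starts April 20
April 16 falls within the Aries range

Aries


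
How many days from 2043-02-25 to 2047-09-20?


From 2043-02-25 to 2047-09-20
2043-02-25: days before February = 31; day of year = 31 + 25 = 56
2047-09-20: days before September = 31 + 28 + 31 + 30 + 31 + 30 + 31 + 31 = 243 (2047 is not a leap year); day of year = 243 + 20 = 263
Rest of 2043: 365 - 56 = 309
Full years 2044 (366), 2045 (365), 2046 (365): 1096
Total = 309 + 1096 + 263 = 1668

1668 days


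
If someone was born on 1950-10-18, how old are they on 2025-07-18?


Birth: 1950-10-18
Reference: 2025-07-18
Year difference: 2025 - 1950 = 75
Birthday not yet reached in 2025, subtract 1

74 years old


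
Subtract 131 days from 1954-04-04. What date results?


Start: 1954-04-04, subtract 131 days
Back 4 days from April 4 reaches March 31, 1954 -> 127 left
March 1954 has 31 days -> back to February 28, 1954 -> 96 left
February 1954 has 28 days -> back to January 31, 1954 -> 68 left
January 1954 has 31 days -> back to December 31, 1953 -> 37 left
December 1953 has 31 days -> back to November 30, 1953 -> 6 left
November 1953: 30 - 6 = 24 -> lands on November 24

Result: 1953-11-24


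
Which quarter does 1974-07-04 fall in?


Month: July (month 7)
Q1: Jan-Mar, Q2: Apr-Jun, Q3: Jul-Sep, Q4: Oct-Dec

Q3


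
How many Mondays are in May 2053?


May 2053 has 31 days
Anchor: Jan 1, 2053. With p = 2053 - 1 = 2052: (p + p//4 - p//100 + p//400) mod 7 = (2052 + 513 - 20 + 5) mod 7 = 2550 mod 7 = 2 -> Wednesday (Mon=0 ... Sun=6)
Days before May (Jan-Apr): 120; May 1 index = (2 + 120) mod 7 = 3 -> Thursday
First Monday is May 5
Mondays: 5, 12, 19, 26

4 Mondays


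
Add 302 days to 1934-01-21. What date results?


Start: 1934-01-21, add 302 days
January 1934 has 31 days: 31 - 21 = 10 days to January 31 -> 292 left
February 1934 has 28 days -> 264 left
March 1934 has 31 days -> 233 left
April 1934 has 30 days -> 203 left
May 1934 has 31 days -> 172 left
June 1934 has 30 days -> 142 left
July 1934 has 31 days -> 111 left
August 1934 has 31 days -> 80 left
September 1934 has 30 days -> 50 left
October 1934 has 31 days -> 19 left
November 1934: 19 <= 30 -> lands on November 19

Result: 1934-11-19


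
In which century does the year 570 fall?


Century = (year - 1) // 100 + 1
= (570 - 1) // 100 + 1
= 569 // 100 + 1
= 5 + 1

6th century


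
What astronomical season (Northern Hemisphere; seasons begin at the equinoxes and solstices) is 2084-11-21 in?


Date: November 21
Astronomical Autumn (approx.; exact equinox/solstice day varies by year): September 22 to December 20
November 21 falls within the Autumn window

Autumn


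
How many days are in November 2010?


November 2010

30 days


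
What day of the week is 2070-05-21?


Date: May 21, 2070
Anchor: Jan 1, 2070. With p = 2070 - 1 = 2069: (p + p//4 - p//100 + p//400) mod 7 = (2069 + 517 - 20 + 5) mod 7 = 2571 mod 7 = 2 -> Wednesday (Mon=0 ... Sun=6)
Days before May (Jan-Apr): 120; offset = 120 + 21 - 1 = 140
Weekday index = (2 + 140) mod 7 = 2

Day of the week: Wednesday


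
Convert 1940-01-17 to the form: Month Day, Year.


ISO 1940-01-17 parses as year=1940, month=01, day=17
Month 1 -> January

January 17, 1940


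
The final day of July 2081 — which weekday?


July 2081 has 31 days
Anchor: Jan 1, 2081. With p = 2081 - 1 = 2080: (p + p//4 - p//100 + p//400) mod 7 = (2080 + 520 - 20 + 5) mod 7 = 2585 mod 7 = 2 -> Wednesday (Mon=0 ... Sun=6)
Days before July (Jan-Jun): 181; July 1 index = (2 + 181) mod 7 = 1 -> Tuesday
Last day offset: 31 - 1 = 30 days
Weekday index = (1 + 30) mod 7 = 3

Thursday, July 31


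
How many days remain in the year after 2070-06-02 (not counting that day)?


Day of year: 153 of 365
Remaining = 365 - 153

212 days


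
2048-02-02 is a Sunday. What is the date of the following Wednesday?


Current: Sunday
Target: Wednesday
Days ahead: 3

Next Wednesday: 2048-02-05


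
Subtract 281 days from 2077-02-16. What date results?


Start: 2077-02-16, subtract 281 days
Back 16 days from February 16 reaches January 31, 2077 -> 265 left
January 2077 has 31 days -> back to December 31, 2076 -> 234 left
December 2076 has 31 days -> back to November 30, 2076 -> 203 left
November 2076 has 30 days -> back to October 31, 2076 -> 173 left
October 2076 has 31 days -> back to September 30, 2076 -> 142 left
September 2076 has 30 days -> back to August 31, 2076 -> 112 left
August 2076 has 31 days -> back to July 31, 2076 -> 81 left
July 2076 has 31 days -> back to June 30, 2076 -> 50 left
June 2076 has 30 days -> back to May 31, 2076 -> 20 left
May 2076: 31 - 20 = 11 -> lands on May 11

Result: 2076-05-11


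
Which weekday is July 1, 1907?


Target: July 1, 1907
Anchor: Jan 1, 1907. With p = 1907 - 1 = 1906: (p + p//4 - p//100 + p//400) mod 7 = (1906 + 476 - 19 + 4) mod 7 = 2367 mod 7 = 1 -> Tuesday (Mon=0 ... Sun=6)
Days before July (Jan-Jun): 181 days
Weekday index = (1 + 181) mod 7 = 0

Monday


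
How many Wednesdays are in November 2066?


November 2066 has 30 days
Anchor: Jan 1, 2066. With p = 2066 - 1 = 2065: (p + p//4 - p//100 + p//400) mod 7 = (2065 + 516 - 20 + 5) mod 7 = 2566 mod 7 = 4 -> Friday (Mon=0 ... Sun=6)
Days before November (Jan-Oct): 304; November 1 index = (4 + 304) mod 7 = 0 -> Monday
First Wednesday is November 3
Wednesdays: 3, 10, 17, 24

4 Wednesdays


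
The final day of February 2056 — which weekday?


February 2056 has 29 days
Anchor: Jan 1, 2056. With p = 2056 - 1 = 2055: (p + p//4 - p//100 + p//400) mod 7 = (2055 + 513 - 20 + 5) mod 7 = 2553 mod 7 = 5 -> Saturday (Mon=0 ... Sun=6)
Days before February (Jan): 31; February 1 index = (5 + 31) mod 7 = 1 -> Tuesday
Last day offset: 29 - 1 = 28 days
Weekday index = (1 + 28) mod 7 = 1

Tuesday, February 29


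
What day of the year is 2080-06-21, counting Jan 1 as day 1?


Date: June 21, 2080
Days in months 1 through 5: 152
Plus 21 days in June

Day of year: 173


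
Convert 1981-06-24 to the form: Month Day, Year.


ISO 1981-06-24 parses as year=1981, month=06, day=24
Month 6 -> June

June 24, 1981


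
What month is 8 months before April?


April is month 4
4 - 8 = -4; wrap: -4 + 12 = 8

August


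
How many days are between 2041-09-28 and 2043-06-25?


From 2041-09-28 to 2043-06-25
2041-09-28: days before September = 31 + 28 + 31 + 30 + 31 + 30 + 31 + 31 = 243 (2041 is not a leap year); day of year = 243 + 28 = 271
2043-06-25: days before June = 31 + 28 + 31 + 30 + 31 = 151 (2043 is not a leap year); day of year = 151 + 25 = 176
Rest of 2041: 365 - 271 = 94
Full years 2042 (365): 365
Total = 94 + 365 + 176 = 635

635 days


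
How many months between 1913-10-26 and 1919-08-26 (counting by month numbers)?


From October 1913 to August 1919
6 years * 12 = 72 months, minus 2 months = 70

70 months


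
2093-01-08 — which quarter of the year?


Month: January (month 1)
Q1: Jan-Mar, Q2: Apr-Jun, Q3: Jul-Sep, Q4: Oct-Dec

Q1


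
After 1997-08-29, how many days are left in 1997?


Day of year: 241 of 365
Remaining = 365 - 241

124 days


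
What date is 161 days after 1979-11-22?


Start: 1979-11-22, add 161 days
November 1979 has 30 days: 30 - 22 = 8 days to November 30 -> 153 left
December 1979 has 31 days -> 122 left
January 1980 has 31 days -> 91 left
February 1980 has 29 days -> 62 left
March 1980 has 31 days -> 31 left
April 1980 has 30 days -> 1 left
May 1980: 1 <= 31 -> lands on May 1

Result: 1980-05-01


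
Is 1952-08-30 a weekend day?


Anchor: Jan 1, 1952. With p = 1952 - 1 = 1951: (p + p//4 - p//100 + p//400) mod 7 = (1951 + 487 - 19 + 4) mod 7 = 2423 mod 7 = 1 -> Tuesday (Mon=0 ... Sun=6)
Day of year: 243; offset = 242
Weekday index = (1 + 242) mod 7 = 5 -> Saturday
Weekend days: Saturday, Sunday

Yes


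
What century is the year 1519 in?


Century = (year - 1) // 100 + 1
= (1519 - 1) // 100 + 1
= 1518 // 100 + 1
= 15 + 1

16th century


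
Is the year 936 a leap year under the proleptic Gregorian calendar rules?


Gregorian leap year rule: divisible by 4, but not by 100, unless also by 400.
936 is divisible by 4 but not 100 -> leap year

Yes


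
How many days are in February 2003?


February 2003 (leap year: no)

28 days


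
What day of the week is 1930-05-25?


Date: May 25, 1930
Anchor: Jan 1, 1930. With p = 1930 - 1 = 1929: (p + p//4 - p//100 + p//400) mod 7 = (1929 + 482 - 19 + 4) mod 7 = 2396 mod 7 = 2 -> Wednesday (Mon=0 ... Sun=6)
Days before May (Jan-Apr): 120; offset = 120 + 25 - 1 = 144
Weekday index = (2 + 144) mod 7 = 6

Day of the week: Sunday


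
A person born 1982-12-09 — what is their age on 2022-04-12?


Birth: 1982-12-09
Reference: 2022-04-12
Year difference: 2022 - 1982 = 40
Birthday not yet reached in 2022, subtract 1

39 years old


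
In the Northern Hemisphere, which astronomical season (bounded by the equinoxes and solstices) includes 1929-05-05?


Date: May 5
Astronomical Spring (approx.; exact equinox/solstice day varies by year): March 20 to June 20
May 5 falls within the Spring window

Spring


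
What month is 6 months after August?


August is month 8
8 + 6 = 14; wrap: 14 - 12 = 2

February


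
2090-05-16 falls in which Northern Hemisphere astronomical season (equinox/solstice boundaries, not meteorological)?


Date: May 16
Astronomical Spring (approx.; exact equinox/solstice day varies by year): March 20 to June 20
May 16 falls within the Spring window

Spring


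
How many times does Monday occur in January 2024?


January 2024 has 31 days
Anchor: Jan 1, 2024. With p = 2024 - 1 = 2023: (p + p//4 - p//100 + p//400) mod 7 = (2023 + 505 - 20 + 5) mod 7 = 2513 mod 7 = 0 -> Monday (Mon=0 ... Sun=6)
January 1 is the anchor itself -> Monday
First Monday is January 1
Mondays: 1, 8, 15, 22, 29

5 Mondays


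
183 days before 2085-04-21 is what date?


Start: 2085-04-21, subtract 183 days
Back 21 days from April 21 reaches March 31, 2085 -> 162 left
March 2085 has 31 days -> back to February 28, 2085 -> 131 left
February 2085 has 28 days -> back to January 31, 2085 -> 103 left
January 2085 has 31 days -> back to December 31, 2084 -> 72 left
December 2084 has 31 days -> back to November 30, 2084 -> 41 left
November 2084 has 30 days -> back to October 31, 2084 -> 11 left
October 2084: 31 - 11 = 20 -> lands on October 20

Result: 2084-10-20


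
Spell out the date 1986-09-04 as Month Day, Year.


ISO 1986-09-04 parses as year=1986, month=09, day=04
Month 9 -> September

September 4, 1986


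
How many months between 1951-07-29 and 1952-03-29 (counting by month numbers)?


From July 1951 to March 1952
1 year * 12 = 12 months, minus 4 months = 8

8 months


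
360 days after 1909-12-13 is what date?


Start: 1909-12-13, add 360 days
December 1909 has 31 days: 31 - 13 = 18 days to December 31 -> 342 left
January 1910 has 31 days -> 311 left
February 1910 has 28 days -> 283 left
March 1910 has 31 days -> 252 left
April 1910 has 30 days -> 222 left
May 1910 has 31 days -> 191 left
June 1910 has 30 days -> 161 left
July 1910 has 31 days -> 130 left
August 1910 has 31 days -> 99 left
September 1910 has 30 days -> 69 left
October 1910 has 31 days -> 38 left
November 1910 has 30 days -> 8 left
December 1910: 8 <= 31 -> lands on December 8

Result: 1910-12-08


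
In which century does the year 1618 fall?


Century = (year - 1) // 100 + 1
= (1618 - 1) // 100 + 1
= 1617 // 100 + 1
= 16 + 1

17th century


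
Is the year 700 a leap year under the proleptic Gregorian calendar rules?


Gregorian leap year rule: divisible by 4, but not by 100, unless also by 400.
700 is divisible by 100 but not 400 -> not a leap year

No


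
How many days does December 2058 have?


December 2058

31 days


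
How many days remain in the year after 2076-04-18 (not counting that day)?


Day of year: 109 of 366
Remaining = 366 - 109

257 days


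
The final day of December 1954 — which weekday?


December 1954 has 31 days
Anchor: Jan 1, 1954. With p = 1954 - 1 = 1953: (p + p//4 - p//100 + p//400) mod 7 = (1953 + 488 - 19 + 4) mod 7 = 2426 mod 7 = 4 -> Friday (Mon=0 ... Sun=6)
Days before December (Jan-Nov): 334; December 1 index = (4 + 334) mod 7 = 2 -> Wednesday
Last day offset: 31 - 1 = 30 days
Weekday index = (2 + 30) mod 7 = 4

Friday, December 31


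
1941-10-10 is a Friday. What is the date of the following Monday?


Current: Friday
Target: Monday
Days ahead: 3

Next Monday: 1941-10-13


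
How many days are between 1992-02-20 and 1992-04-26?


From 1992-02-20 to 1992-04-26
1992-02-20: days before February = 31; day of year = 31 + 20 = 51
1992-04-26: days before April = 31 + 29 + 31 = 91 (1992 is a leap year); day of year = 91 + 26 = 117
Same year: 117 - 51 = 66

66 days


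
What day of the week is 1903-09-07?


Date: September 7, 1903
Anchor: Jan 1, 1903. With p = 1903 - 1 = 1902: (p + p//4 - p//100 + p//400) mod 7 = (1902 + 475 - 19 + 4) mod 7 = 2362 mod 7 = 3 -> Thursday (Mon=0 ... Sun=6)
Days before September (Jan-Aug): 243; offset = 243 + 7 - 1 = 249
Weekday index = (3 + 249) mod 7 = 0

Day of the week: Monday


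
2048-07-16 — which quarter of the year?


Month: July (month 7)
Q1: Jan-Mar, Q2: Apr-Jun, Q3: Jul-Sep, Q4: Oct-Dec

Q3


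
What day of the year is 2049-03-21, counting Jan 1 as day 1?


Date: March 21, 2049
Days in months 1 through 2: 59
Plus 21 days in March

Day of year: 80


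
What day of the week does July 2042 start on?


Target: July 1, 2042
Anchor: Jan 1, 2042. With p = 2042 - 1 = 2041: (p + p//4 - p//100 + p//400) mod 7 = (2041 + 510 - 20 + 5) mod 7 = 2536 mod 7 = 2 -> Wednesday (Mon=0 ... Sun=6)
Days before July (Jan-Jun): 181 days
Weekday index = (2 + 181) mod 7 = 1

Tuesday


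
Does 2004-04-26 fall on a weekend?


Anchor: Jan 1, 2004. With p = 2004 - 1 = 2003: (p + p//4 - p//100 + p//400) mod 7 = (2003 + 500 - 20 + 5) mod 7 = 2488 mod 7 = 3 -> Thursday (Mon=0 ... Sun=6)
Day of year: 117; offset = 116
Weekday index = (3 + 116) mod 7 = 0 -> Monday
Weekend days: Saturday, Sunday

No


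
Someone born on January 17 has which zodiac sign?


Date: January 17
Conventional tropical zodiac dates: Capricorn from December 22 onward; Aquarius starts January 20
January 17 falls within the Capricorn range

Capricorn


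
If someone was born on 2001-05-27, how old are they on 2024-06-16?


Birth: 2001-05-27
Reference: 2024-06-16
Year difference: 2024 - 2001 = 23

23 years old


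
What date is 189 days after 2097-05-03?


Start: 2097-05-03, add 189 days
May 2097 has 31 days: 31 - 3 = 28 days to May 31 -> 161 left
June 2097 has 30 days -> 131 left
July 2097 has 31 days -> 100 left
August 2097 has 31 days -> 69 left
September 2097 has 30 days -> 39 left
October 2097 has 31 days -> 8 left
November 2097: 8 <= 30 -> lands on November 8

Result: 2097-11-08


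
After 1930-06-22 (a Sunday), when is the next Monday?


Current: Sunday
Target: Monday
Days ahead: 1

Next Monday: 1930-06-23


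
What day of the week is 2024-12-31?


Date: December 31, 2024
Anchor: Jan 1, 2024. With p = 2024 - 1 = 2023: (p + p//4 - p//100 + p//400) mod 7 = (2023 + 505 - 20 + 5) mod 7 = 2513 mod 7 = 0 -> Monday (Mon=0 ... Sun=6)
Days before December (Jan-Nov): 335; offset = 335 + 31 - 1 = 365
Weekday index = (0 + 365) mod 7 = 1

Day of the week: Tuesday


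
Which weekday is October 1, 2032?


Target: October 1, 2032
Anchor: Jan 1, 2032. With p = 2032 - 1 = 2031: (p + p//4 - p//100 + p//400) mod 7 = (2031 + 507 - 20 + 5) mod 7 = 2523 mod 7 = 3 -> Thursday (Mon=0 ... Sun=6)
Days before October (Jan-Sep): 274 days
Weekday index = (3 + 274) mod 7 = 4

Friday


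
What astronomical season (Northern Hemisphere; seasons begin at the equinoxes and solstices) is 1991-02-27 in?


Date: February 27
Astronomical Winter (approx.; exact equinox/solstice day varies by year): December 21 to March 19
February 27 falls within the Winter window

Winter


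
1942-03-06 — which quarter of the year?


Month: March (month 3)
Q1: Jan-Mar, Q2: Apr-Jun, Q3: Jul-Sep, Q4: Oct-Dec

Q1


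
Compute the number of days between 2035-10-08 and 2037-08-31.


From 2035-10-08 to 2037-08-31
2035-10-08: days before October = 31 + 28 + 31 + 30 + 31 + 30 + 31 + 31 + 30 = 273 (2035 is not a leap year); day of year = 273 + 8 = 281
2037-08-31: days before August = 31 + 28 + 31 + 30 + 31 + 30 + 31 = 212 (2037 is not a leap year); day of year = 212 + 31 = 243
Rest of 2035: 365 - 281 = 84
Full years 2036 (366): 366
Total = 84 + 366 + 243 = 693

693 days


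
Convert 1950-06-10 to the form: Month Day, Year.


ISO 1950-06-10 parses as year=1950, month=06, day=10
Month 6 -> June

June 10, 1950


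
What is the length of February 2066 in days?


February 2066 (leap year: no)

28 days


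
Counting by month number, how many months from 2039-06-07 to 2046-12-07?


From June 2039 to December 2046
7 years * 12 = 84 months, plus 6 months = 90

90 months
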